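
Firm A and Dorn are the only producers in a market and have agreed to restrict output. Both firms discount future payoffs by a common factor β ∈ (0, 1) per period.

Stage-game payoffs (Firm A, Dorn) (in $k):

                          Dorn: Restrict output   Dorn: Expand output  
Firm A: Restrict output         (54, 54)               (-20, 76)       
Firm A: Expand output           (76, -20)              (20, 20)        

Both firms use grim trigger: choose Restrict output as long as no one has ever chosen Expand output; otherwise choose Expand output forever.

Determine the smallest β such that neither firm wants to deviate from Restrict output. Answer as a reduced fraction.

Under grim trigger the critical discount factor is (T−C)/(T−P) with T = 76, C = 54, P = 20.
β* = (76−54)/(76−20) = 22/56 = 11/28.

11/28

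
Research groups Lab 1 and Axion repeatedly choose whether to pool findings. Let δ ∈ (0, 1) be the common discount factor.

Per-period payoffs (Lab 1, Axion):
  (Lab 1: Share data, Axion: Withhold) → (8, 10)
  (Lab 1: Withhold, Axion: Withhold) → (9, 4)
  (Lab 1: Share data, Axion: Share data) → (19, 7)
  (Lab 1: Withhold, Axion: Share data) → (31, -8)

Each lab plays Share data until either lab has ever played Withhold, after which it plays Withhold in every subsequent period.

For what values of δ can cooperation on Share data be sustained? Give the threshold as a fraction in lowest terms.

6/11

For Lab 1: deviation gain 31−19 = 12, per-period punishment loss 19−9 = 10. IC gives δ ≥ 12/22 = 6/11.
For Axion: gain 3, loss 3 per period, so δ ≥ 3/6 = 1/2.
The tighter constraint is Lab 1's, so cooperation needs δ ≥ 6/11.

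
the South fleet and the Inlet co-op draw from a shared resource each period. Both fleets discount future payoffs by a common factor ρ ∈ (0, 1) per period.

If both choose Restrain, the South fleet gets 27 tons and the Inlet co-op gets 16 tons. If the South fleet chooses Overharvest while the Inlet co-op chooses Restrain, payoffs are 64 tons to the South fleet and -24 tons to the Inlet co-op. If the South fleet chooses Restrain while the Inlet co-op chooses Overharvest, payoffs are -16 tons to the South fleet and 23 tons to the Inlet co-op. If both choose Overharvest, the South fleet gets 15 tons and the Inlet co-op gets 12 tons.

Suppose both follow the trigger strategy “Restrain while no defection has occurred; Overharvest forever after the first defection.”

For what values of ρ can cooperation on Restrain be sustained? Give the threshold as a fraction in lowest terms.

the South fleet's threshold: (64−27)/(64−15) = 37/49.
the Inlet co-op's threshold: (23−16)/(23−12) = 7/11.
37/49 > 7/11, so the South fleet binds and ρ* = 37/49.

37/49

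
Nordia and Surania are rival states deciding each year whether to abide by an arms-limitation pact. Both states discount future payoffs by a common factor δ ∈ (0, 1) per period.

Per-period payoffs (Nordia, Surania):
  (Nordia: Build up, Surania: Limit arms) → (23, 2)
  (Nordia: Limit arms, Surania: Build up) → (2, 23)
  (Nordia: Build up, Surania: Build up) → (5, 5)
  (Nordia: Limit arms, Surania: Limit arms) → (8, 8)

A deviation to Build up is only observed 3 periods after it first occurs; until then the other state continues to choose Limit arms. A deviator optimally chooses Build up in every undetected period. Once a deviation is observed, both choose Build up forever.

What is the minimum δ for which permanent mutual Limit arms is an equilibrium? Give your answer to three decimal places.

0.941

The best deviation is to choose Build up for all 3 undetected periods, earning 23 each, then 5 forever once detected.
Deviation value: 23(1−δ^3)/(1−δ) + 5δ^3/(1−δ); cooperation value: 8/(1−δ).
IC: 8 ≥ 23(1−δ^3) + 5δ^3 = 23 − 18δ^3.
So δ^3 ≥ 15/18 = 5/6, giving δ ≥ (5/6)^(1/3) ≈ 0.941.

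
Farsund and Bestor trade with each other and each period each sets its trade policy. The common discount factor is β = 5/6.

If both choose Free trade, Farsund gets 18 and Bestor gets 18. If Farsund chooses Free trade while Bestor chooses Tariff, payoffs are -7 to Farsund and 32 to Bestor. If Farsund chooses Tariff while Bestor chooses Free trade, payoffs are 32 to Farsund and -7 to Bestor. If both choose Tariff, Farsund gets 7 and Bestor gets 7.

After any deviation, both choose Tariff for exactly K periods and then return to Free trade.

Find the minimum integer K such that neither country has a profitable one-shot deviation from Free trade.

2

No profitable deviation requires (18−7)(β+…+β^K) ≥ 32−18, i.e. β+…+β^K ≥ 14/11 ≈ 1.2727.
With β = 5/6, the partial sums are K=1: 0.8333, K=2: 1.5278.
K = 2 is the first length at which the sum reaches 1.2727.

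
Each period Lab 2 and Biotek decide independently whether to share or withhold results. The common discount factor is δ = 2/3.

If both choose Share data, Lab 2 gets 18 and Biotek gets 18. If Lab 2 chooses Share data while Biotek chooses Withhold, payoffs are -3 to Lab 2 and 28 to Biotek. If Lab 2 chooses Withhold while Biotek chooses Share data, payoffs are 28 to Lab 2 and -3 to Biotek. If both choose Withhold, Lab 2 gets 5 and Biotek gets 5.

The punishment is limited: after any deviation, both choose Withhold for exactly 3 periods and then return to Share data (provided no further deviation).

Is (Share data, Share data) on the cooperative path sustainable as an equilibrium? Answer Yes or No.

IC: δ+…+δ^3 ≥ (28−18)/(18−5) = 10/13.
At δ = 2/3: partial sum = 1.4074 ≥ 0.7692. Cooperation sustainable.

Yes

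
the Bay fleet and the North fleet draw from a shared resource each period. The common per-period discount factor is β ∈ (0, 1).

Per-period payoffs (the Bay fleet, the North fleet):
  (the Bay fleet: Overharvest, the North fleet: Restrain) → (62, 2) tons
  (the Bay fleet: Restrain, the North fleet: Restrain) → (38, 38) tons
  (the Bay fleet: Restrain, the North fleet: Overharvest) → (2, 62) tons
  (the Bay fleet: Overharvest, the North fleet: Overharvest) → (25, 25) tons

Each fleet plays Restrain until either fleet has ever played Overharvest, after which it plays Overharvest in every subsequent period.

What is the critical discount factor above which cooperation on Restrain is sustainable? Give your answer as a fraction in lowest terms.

24/37

Cooperation forever yields 38 each period: 38/(1−β).
Deviating yields 62 once, then 25 forever: 62 + 25β/(1−β).
No profitable deviation requires 38/(1−β) ≥ 62 + 25β/(1−β).
Multiplying by (1−β): 38 ≥ 62(1−β) + 25β = 62 − 37β.
So 37β ≥ 24, i.e. β ≥ 24/37.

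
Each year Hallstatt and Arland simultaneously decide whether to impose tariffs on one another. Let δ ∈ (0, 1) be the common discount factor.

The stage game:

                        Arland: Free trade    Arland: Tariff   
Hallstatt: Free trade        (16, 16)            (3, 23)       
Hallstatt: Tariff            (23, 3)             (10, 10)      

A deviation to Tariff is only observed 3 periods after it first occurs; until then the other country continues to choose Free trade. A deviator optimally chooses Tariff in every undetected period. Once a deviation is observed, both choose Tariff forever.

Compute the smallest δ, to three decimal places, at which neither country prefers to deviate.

0.814

A deviator earns 23 for 3 periods, then 10 forever; cooperating earns 16 forever. Multiplying the IC by (1−δ):
16 ≥ 23(1−δ^3) + 10δ^3, so 13·δ^3 ≥ 7 and δ^3 ≥ 7/13.
δ ≥ (7/13)^(1/3) ≈ 0.814.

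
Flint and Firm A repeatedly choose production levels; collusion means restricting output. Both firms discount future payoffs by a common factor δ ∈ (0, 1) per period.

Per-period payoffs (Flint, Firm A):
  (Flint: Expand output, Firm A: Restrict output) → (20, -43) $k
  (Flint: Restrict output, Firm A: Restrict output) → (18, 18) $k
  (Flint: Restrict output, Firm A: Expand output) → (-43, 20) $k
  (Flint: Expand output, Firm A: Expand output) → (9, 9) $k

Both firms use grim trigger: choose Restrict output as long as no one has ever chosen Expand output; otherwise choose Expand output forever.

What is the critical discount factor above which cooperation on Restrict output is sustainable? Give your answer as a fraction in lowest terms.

18/(1−δ) ≥ 20 + 9δ/(1−δ)
18 ≥ 20 − 11δ
δ ≥ 2/11.

2/11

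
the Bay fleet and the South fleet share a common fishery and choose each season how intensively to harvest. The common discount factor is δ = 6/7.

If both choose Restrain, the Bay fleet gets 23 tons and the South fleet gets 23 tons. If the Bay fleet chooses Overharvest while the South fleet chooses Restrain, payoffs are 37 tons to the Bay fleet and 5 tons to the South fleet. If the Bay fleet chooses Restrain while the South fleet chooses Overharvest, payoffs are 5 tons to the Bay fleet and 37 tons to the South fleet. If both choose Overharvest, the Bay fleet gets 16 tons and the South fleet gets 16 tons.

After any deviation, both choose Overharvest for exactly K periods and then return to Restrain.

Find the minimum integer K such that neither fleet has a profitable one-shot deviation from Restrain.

3

Need Σ_{k=1}^{K} δ^k ≥ (37−23)/(23−16) = 2.0000 at δ = 6/7.
At K = 2 the sum is 1.5918 < 2.0000; at K = 3 it is 2.2216 ≥ 2.0000.
So the minimum punishment length is K = 3.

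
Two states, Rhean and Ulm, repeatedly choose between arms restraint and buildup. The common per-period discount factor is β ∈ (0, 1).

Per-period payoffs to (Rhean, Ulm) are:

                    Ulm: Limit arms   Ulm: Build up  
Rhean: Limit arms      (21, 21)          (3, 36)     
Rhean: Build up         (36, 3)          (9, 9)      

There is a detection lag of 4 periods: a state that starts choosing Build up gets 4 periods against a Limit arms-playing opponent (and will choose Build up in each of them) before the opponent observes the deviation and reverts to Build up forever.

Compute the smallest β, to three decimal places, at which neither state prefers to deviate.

A deviator earns 36 for 4 periods, then 9 forever; cooperating earns 21 forever. Multiplying the IC by (1−β):
21 ≥ 36(1−β^4) + 9β^4, so 27·β^4 ≥ 15 and β^4 ≥ 5/9.
β ≥ (5/9)^(1/4) ≈ 0.863.

0.863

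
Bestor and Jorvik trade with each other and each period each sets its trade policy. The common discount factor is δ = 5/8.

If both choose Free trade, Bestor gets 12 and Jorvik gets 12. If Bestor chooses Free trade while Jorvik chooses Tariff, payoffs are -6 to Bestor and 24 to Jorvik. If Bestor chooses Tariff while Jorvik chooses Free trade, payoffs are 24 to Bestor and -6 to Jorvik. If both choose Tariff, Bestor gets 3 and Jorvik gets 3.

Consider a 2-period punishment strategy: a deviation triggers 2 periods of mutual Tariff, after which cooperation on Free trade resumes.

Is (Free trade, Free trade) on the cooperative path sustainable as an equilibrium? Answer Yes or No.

No

Comparing payoff streams over the 3 periods until play realigns: cooperate → 12(1+δ+…+δ^2); deviate → 24 + 3(δ+…+δ^2).
Cooperation is sustained iff (12−3)(δ+…+δ^2) ≥ 24−12.
δ+…+δ^2 = 5/8·(1−(5/8)^2)/(1−5/8) = 1.0156, and (24−12)/(12−3) = 1.3333.
1.0156 < 1.3333, so cooperation is not sustainable.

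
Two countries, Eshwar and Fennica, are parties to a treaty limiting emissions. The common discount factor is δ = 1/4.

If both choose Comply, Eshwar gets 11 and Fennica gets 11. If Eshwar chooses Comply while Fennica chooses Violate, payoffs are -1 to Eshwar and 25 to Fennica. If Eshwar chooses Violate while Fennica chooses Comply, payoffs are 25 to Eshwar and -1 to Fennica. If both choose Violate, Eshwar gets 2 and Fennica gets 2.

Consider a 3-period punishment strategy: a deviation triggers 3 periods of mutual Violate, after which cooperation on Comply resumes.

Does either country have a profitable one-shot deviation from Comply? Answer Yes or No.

IC: δ+…+δ^3 ≥ (25−11)/(11−2) = 14/9.
At δ = 1/4: partial sum = 0.3281 < 1.5556. Cooperation not sustainable.

Yes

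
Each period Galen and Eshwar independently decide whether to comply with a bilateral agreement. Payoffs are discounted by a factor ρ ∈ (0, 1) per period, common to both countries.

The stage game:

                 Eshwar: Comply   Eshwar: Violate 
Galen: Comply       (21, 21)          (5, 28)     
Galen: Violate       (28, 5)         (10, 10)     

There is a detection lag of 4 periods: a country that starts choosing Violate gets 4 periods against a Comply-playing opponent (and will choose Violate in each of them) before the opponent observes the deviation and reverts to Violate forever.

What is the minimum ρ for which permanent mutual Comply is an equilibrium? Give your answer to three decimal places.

The best deviation is to choose Violate for all 4 undetected periods, earning 28 each, then 10 forever once detected.
Deviation value: 28(1−ρ^4)/(1−ρ) + 10ρ^4/(1−ρ); cooperation value: 21/(1−ρ).
IC: 21 ≥ 28(1−ρ^4) + 10ρ^4 = 28 − 18ρ^4.
So ρ^4 ≥ 7/18, giving ρ ≥ (7/18)^(1/4) ≈ 0.790.

0.790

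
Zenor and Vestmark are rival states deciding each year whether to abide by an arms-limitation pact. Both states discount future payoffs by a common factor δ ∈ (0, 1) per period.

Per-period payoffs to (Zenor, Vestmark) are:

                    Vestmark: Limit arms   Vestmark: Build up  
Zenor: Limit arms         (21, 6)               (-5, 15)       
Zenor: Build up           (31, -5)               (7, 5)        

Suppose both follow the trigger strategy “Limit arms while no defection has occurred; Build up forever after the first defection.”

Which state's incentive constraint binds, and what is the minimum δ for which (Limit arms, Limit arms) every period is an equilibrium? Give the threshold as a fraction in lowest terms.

Vestmark; δ ≥ 9/10

Zenor's threshold: (31−21)/(31−7) = 5/12.
Vestmark's threshold: (15−6)/(15−5) = 9/10.
5/12 < 9/10, so Vestmark binds and δ* = 9/10.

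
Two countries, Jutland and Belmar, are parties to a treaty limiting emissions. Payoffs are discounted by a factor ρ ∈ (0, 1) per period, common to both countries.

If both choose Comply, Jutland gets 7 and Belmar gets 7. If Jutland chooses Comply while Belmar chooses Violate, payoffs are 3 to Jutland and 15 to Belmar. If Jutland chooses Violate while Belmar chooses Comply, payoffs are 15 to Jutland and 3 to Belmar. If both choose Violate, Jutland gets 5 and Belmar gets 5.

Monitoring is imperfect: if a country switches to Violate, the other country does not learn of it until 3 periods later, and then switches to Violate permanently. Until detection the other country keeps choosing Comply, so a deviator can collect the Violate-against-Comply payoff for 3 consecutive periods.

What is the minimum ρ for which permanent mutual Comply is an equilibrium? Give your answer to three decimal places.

0.928

A deviator earns 15 for 3 periods, then 5 forever; cooperating earns 7 forever. Multiplying the IC by (1−ρ):
7 ≥ 15(1−ρ^3) + 5ρ^3, so 10·ρ^3 ≥ 8 and ρ^3 ≥ 4/5.
ρ ≥ (4/5)^(1/3) ≈ 0.928.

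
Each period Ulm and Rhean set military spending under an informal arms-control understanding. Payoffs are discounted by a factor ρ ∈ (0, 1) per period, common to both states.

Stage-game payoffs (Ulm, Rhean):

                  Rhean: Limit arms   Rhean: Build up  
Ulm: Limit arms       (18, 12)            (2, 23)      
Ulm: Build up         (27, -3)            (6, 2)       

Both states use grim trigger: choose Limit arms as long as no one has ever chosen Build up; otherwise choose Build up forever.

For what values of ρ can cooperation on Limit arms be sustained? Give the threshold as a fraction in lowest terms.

11/21

For Ulm: deviation gain 27−18 = 9, per-period punishment loss 18−6 = 12. IC gives ρ ≥ 9/21 = 3/7.
For Rhean: gain 11, loss 10 per period, so ρ ≥ 11/21.
The tighter constraint is Rhean's, so cooperation needs ρ ≥ 11/21.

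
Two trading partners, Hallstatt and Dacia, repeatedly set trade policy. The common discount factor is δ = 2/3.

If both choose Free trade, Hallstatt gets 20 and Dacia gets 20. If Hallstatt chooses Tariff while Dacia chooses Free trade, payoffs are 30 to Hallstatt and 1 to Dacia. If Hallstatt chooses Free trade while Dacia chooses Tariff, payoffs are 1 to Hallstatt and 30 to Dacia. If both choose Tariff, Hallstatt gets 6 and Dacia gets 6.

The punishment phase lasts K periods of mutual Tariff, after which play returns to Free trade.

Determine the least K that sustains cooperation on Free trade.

No profitable deviation requires (20−6)(δ+…+δ^K) ≥ 30−20, i.e. δ+…+δ^K ≥ 5/7 ≈ 0.7143.
With δ = 2/3, the partial sums are K=1: 0.6667, K=2: 1.1111.
K = 2 is the first length at which the sum reaches 0.7143.

2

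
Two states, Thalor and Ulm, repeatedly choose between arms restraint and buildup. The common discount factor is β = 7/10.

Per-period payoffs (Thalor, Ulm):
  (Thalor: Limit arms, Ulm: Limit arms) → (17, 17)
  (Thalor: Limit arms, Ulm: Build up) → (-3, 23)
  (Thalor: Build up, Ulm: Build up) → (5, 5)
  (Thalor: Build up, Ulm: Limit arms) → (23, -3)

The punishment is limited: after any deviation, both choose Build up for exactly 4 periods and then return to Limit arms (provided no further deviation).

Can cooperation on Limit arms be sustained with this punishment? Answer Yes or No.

IC: β+…+β^4 ≥ (23−17)/(17−5) = 1/2.
At β = 7/10: partial sum = 1.7731 ≥ 0.5000. Cooperation sustainable.

Yes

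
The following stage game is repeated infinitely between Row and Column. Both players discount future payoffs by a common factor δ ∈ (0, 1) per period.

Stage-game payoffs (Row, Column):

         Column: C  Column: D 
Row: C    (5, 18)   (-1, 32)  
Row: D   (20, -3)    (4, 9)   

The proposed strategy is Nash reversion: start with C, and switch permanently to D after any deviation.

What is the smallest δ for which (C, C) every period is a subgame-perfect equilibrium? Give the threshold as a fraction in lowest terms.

Row's threshold: (20−5)/(20−4) = 15/16.
Column's threshold: (32−18)/(32−9) = 14/23.
15/16 > 14/23, so Row binds and δ* = 15/16.

15/16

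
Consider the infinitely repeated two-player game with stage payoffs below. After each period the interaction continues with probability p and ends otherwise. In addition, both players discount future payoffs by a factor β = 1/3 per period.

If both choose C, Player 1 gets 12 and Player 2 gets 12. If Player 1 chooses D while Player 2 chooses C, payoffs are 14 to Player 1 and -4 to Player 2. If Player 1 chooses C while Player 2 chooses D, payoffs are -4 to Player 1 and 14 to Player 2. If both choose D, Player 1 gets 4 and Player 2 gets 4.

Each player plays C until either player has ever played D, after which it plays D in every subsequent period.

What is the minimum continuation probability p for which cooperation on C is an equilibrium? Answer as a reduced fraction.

3/5

With continuation probability p and discount β, the effective per-period discount factor is βp.
Grim-trigger IC: βp ≥ (14−12)/(14−4) = 1/5.
So p ≥ (1/5)/(1/3) = 3/5.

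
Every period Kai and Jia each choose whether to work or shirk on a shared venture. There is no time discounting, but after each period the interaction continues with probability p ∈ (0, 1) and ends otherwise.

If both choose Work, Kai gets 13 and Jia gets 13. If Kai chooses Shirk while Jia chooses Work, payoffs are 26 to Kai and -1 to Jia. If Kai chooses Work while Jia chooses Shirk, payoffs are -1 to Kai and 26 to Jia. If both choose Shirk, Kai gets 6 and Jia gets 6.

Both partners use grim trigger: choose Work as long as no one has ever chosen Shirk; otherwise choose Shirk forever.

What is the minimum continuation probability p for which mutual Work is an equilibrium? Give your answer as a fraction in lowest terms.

13/20

Expected cooperation value is 13 + p·13 + p²·13 + … = 13/(1−p); deviation gives 26 + p·6/(1−p).
13 ≥ 26(1−p) + 6p ⇒ 20p ≥ 13 ⇒ p ≥ 13/20.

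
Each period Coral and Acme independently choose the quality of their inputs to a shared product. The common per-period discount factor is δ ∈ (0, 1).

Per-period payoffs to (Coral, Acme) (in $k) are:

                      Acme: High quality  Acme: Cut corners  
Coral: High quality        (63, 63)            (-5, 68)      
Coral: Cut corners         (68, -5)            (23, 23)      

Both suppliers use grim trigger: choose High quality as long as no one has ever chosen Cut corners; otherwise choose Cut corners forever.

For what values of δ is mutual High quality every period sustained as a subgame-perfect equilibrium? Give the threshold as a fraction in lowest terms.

1/9

Under grim trigger the critical discount factor is (T−C)/(T−P) with T = 68, C = 63, P = 23.
δ* = (68−63)/(68−23) = 5/45 = 1/9.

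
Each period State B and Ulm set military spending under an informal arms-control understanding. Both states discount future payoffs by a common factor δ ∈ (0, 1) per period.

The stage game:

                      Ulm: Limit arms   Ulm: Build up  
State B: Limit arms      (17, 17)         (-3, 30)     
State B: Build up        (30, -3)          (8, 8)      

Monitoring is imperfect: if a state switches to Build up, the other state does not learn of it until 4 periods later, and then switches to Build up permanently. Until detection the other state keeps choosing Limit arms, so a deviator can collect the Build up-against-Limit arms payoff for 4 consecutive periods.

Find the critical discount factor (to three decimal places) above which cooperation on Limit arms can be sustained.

A deviator earns 30 for 4 periods, then 8 forever; cooperating earns 17 forever. Multiplying the IC by (1−δ):
17 ≥ 30(1−δ^4) + 8δ^4, so 22·δ^4 ≥ 13 and δ^4 ≥ 13/22.
δ ≥ (13/22)^(1/4) ≈ 0.877.

0.877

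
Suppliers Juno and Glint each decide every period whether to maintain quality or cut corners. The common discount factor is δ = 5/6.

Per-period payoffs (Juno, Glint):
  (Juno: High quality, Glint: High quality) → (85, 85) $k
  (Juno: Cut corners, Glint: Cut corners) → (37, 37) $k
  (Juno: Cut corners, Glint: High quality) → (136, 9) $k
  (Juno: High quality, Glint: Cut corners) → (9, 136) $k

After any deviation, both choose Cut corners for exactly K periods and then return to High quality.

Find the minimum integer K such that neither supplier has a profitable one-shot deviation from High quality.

No profitable deviation requires (85−37)(δ+…+δ^K) ≥ 136−85, i.e. δ+…+δ^K ≥ 17/16 ≈ 1.0625.
With δ = 5/6, the partial sums are K=1: 0.8333, K=2: 1.5278.
K = 2 is the first length at which the sum reaches 1.0625.

2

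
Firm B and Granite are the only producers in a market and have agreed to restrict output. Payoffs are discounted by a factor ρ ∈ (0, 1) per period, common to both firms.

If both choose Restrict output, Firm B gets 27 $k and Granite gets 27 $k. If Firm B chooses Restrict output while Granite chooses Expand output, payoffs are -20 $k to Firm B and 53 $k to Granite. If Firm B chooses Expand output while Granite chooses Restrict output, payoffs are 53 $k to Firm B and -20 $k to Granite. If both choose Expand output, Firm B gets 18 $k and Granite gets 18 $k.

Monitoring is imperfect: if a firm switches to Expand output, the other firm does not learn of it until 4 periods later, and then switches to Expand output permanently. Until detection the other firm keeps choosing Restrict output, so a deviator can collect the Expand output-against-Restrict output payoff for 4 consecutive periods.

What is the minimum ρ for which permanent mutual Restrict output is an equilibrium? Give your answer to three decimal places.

0.928

The best deviation is to choose Expand output for all 4 undetected periods, earning 53 each, then 18 forever once detected.
Deviation value: 53(1−ρ^4)/(1−ρ) + 18ρ^4/(1−ρ); cooperation value: 27/(1−ρ).
IC: 27 ≥ 53(1−ρ^4) + 18ρ^4 = 53 − 35ρ^4.
So ρ^4 ≥ 26/35, giving ρ ≥ (26/35)^(1/4) ≈ 0.928.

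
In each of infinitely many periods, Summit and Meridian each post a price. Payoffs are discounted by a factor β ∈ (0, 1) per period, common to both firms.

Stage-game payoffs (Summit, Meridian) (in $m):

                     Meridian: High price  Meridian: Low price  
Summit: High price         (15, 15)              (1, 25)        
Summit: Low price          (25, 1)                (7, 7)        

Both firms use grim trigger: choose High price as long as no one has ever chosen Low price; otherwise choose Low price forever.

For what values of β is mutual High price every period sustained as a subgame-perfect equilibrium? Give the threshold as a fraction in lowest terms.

15/(1−β) ≥ 25 + 7β/(1−β)
15 ≥ 25 − 18β
β ≥ 10/18 = 5/9.

5/9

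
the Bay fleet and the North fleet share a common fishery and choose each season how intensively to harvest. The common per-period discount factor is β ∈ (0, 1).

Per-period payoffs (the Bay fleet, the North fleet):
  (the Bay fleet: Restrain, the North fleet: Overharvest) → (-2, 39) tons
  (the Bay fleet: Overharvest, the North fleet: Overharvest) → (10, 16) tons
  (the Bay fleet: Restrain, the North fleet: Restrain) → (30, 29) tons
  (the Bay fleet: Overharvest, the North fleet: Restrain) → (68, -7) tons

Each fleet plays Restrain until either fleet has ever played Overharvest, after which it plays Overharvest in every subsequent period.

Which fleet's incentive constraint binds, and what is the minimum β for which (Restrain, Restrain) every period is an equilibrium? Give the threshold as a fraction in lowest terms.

the Bay fleet; β ≥ 19/29

For the Bay fleet: deviation gain 68−30 = 38, per-period punishment loss 30−10 = 20. IC gives β ≥ 38/58 = 19/29.
For the North fleet: gain 10, loss 13 per period, so β ≥ 10/23.
The tighter constraint is the Bay fleet's, so cooperation needs β ≥ 19/29.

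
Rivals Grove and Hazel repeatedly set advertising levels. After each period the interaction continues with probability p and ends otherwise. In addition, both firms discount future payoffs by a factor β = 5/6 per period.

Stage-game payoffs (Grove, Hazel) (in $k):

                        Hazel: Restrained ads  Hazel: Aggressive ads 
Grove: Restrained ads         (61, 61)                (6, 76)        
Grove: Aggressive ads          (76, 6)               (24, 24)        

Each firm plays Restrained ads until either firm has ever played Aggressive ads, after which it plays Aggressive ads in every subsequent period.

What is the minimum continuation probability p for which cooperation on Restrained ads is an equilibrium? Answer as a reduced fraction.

With continuation probability p and discount β, the effective per-period discount factor is βp.
Grim-trigger IC: βp ≥ (76−61)/(76−24) = 15/52.
So p ≥ (15/52)/(5/6) = 9/26.

9/26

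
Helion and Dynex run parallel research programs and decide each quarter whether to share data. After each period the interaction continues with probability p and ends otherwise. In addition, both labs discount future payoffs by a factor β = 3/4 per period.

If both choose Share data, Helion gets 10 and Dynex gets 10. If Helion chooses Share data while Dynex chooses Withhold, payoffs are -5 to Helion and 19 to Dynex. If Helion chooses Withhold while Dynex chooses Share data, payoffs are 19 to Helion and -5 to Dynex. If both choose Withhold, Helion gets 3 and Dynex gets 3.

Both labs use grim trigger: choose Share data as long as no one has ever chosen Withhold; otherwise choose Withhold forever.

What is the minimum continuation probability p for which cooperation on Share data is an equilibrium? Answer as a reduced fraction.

With continuation probability p and discount β, the effective per-period discount factor is βp.
Grim-trigger IC: βp ≥ (19−10)/(19−3) = 9/16.
So p ≥ (9/16)/(3/4) = 3/4.

3/4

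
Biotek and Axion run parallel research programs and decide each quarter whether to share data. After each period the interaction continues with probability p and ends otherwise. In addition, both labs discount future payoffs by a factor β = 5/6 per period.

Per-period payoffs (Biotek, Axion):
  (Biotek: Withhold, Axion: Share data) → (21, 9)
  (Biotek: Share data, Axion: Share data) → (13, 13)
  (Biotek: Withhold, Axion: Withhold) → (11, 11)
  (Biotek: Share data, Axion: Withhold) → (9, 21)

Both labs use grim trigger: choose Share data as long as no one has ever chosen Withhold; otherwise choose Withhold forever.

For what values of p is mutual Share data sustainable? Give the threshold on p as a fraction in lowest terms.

24/25

Expected continuation weight on next period's payoff is β·p = 5/6·p, which plays the role of the discount factor.
Cooperation requires 5/6·p ≥ (21−13)/(21−11) = 4/5, hence p ≥ 24/25.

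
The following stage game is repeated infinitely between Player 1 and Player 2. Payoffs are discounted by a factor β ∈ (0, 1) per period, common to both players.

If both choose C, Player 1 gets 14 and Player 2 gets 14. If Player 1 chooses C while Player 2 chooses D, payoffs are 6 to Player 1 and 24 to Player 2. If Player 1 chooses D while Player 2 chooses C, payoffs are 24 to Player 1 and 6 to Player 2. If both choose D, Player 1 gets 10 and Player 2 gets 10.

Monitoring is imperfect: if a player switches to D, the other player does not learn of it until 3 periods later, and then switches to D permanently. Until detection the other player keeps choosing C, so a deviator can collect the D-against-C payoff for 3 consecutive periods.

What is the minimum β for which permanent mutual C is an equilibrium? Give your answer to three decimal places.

0.894

Deviating for the 3 undetected periods gains 24−14 = 10 per period over cooperation, then loses 14−10 = 4 per period forever once punishment starts.
Gain: 10(1 + β + … + β^2); loss: 4·β^3/(1−β).
No profitable deviation ⇔ 10(1−β^3) ≤ 4·β^3, i.e. β^3 ≥ 10/(10+4) = 5/7.
Hence β ≥ (5/7)^(1/3) ≈ 0.894.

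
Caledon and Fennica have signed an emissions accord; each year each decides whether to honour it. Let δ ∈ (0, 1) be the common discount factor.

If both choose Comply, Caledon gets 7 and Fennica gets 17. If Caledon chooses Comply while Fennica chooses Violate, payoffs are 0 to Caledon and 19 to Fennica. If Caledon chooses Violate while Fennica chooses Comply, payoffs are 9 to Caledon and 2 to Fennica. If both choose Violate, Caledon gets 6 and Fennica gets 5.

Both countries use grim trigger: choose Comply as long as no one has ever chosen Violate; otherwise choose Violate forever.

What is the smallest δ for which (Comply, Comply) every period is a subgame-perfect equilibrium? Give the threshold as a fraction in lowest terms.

Caledon: cooperation gives 7 each period; deviation gives 9 once then 6 forever.
  7/(1−δ) ≥ 9 + 6δ/(1−δ) ⇒ δ ≥ 2/3.
Fennica: cooperation gives 17 each period; deviation gives 19 once then 5 forever.
  δ ≥ 2/14 = 1/7.
Both must hold, so the binding constraint is Caledon's: δ ≥ 2/3.

2/3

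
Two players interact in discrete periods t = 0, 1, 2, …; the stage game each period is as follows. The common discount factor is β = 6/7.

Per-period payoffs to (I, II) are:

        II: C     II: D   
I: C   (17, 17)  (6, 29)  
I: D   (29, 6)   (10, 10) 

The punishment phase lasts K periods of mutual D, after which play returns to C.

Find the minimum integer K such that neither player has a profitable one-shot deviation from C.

IC: β(1−β^K)/(1−β) ≥ (29−17)/(17−10) = 12/7.
With β = 6/7: need 1 − β^K ≥ 12/7·(1−6/7)/(6/7), i.e. β^K ≤ 0.7143.
Since (6/7)^2 = 0.7347 and (6/7)^3 = 0.6297, the smallest such K is 3.

3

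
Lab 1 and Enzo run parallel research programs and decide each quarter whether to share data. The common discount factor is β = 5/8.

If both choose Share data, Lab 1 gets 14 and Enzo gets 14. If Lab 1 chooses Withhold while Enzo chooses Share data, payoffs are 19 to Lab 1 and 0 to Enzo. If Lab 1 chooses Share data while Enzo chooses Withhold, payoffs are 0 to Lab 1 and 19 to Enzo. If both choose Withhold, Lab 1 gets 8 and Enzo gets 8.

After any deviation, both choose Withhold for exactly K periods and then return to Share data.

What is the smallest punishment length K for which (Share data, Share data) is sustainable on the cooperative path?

IC: β(1−β^K)/(1−β) ≥ (19−14)/(14−8) = 5/6.
With β = 5/8: need 1 − β^K ≥ 5/6·(1−5/8)/(5/8), i.e. β^K ≤ 0.5000.
Since (5/8)^1 = 0.6250 and (5/8)^2 = 0.3906, the smallest such K is 2.

2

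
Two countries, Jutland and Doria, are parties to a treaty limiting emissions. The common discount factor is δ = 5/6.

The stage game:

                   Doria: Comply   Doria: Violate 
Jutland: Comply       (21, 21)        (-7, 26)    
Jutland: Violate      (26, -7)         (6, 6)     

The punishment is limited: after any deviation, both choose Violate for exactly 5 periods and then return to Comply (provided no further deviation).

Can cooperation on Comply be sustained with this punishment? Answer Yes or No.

Yes

IC: δ+…+δ^5 ≥ (26−21)/(21−6) = 1/3.
At δ = 5/6: partial sum = 2.9906 ≥ 0.3333. Cooperation sustainable.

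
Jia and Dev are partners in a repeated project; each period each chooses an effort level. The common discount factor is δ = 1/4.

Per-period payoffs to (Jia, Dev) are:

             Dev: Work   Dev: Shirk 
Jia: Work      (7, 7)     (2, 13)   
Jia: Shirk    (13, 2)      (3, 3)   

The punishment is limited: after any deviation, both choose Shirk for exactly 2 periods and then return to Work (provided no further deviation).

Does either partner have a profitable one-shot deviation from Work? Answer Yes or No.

Yes

Comparing payoff streams over the 3 periods until play realigns: cooperate → 7(1+δ+…+δ^2); deviate → 13 + 3(δ+…+δ^2).
Cooperation is sustained iff (7−3)(δ+…+δ^2) ≥ 13−7.
δ+…+δ^2 = 1/4·(1−(1/4)^2)/(1−1/4) = 0.3125, and (13−7)/(7−3) = 1.5000.
0.3125 < 1.5000, so cooperation is not sustainable.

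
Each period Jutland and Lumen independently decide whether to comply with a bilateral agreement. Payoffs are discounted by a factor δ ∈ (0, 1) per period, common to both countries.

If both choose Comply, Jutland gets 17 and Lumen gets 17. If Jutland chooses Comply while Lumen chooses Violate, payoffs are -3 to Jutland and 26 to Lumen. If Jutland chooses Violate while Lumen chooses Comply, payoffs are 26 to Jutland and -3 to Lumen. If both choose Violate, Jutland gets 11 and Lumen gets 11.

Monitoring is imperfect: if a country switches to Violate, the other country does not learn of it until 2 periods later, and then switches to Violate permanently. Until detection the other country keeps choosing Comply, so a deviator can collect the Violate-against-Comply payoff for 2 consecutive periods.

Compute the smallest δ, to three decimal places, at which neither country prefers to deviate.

0.775

The best deviation is to choose Violate for all 2 undetected periods, earning 26 each, then 11 forever once detected.
Deviation value: 26(1−δ^2)/(1−δ) + 11δ^2/(1−δ); cooperation value: 17/(1−δ).
IC: 17 ≥ 26(1−δ^2) + 11δ^2 = 26 − 15δ^2.
So δ^2 ≥ 9/15 = 3/5, giving δ ≥ (3/5)^(1/2) ≈ 0.775.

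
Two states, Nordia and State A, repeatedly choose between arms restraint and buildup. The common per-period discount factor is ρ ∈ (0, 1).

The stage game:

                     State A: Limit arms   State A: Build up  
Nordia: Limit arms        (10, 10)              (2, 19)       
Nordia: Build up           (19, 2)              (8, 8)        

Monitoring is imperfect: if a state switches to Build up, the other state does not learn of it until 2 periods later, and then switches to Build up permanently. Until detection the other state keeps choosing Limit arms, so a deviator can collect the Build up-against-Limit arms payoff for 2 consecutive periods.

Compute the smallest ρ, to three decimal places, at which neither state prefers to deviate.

0.905

Deviating for the 2 undetected periods gains 19−10 = 9 per period over cooperation, then loses 10−8 = 2 per period forever once punishment starts.
Gain: 9(1 + ρ + … + ρ^1); loss: 2·ρ^2/(1−ρ).
No profitable deviation ⇔ 9(1−ρ^2) ≤ 2·ρ^2, i.e. ρ^2 ≥ 9/(9+2) = 9/11.
Hence ρ ≥ (9/11)^(1/2) ≈ 0.905.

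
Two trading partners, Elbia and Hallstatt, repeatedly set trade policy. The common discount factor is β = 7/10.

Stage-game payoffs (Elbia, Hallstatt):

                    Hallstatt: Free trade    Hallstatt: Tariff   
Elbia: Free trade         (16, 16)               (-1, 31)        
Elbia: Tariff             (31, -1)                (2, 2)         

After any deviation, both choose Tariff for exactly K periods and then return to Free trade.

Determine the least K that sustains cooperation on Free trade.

2

Need Σ_{k=1}^{K} β^k ≥ (31−16)/(16−2) = 1.0714 at β = 7/10.
At K = 1 the sum is 0.7000 < 1.0714; at K = 2 it is 1.1900 ≥ 1.0714.
So the minimum punishment length is K = 2.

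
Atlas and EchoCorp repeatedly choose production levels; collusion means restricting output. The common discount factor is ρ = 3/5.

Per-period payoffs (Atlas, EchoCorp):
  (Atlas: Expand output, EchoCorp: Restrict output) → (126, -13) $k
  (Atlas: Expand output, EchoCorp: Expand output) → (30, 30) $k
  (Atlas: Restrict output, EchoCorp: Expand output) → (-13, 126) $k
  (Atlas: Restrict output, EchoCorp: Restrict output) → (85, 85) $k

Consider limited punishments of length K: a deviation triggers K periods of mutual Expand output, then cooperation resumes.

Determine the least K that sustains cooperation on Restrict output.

2

Need Σ_{k=1}^{K} ρ^k ≥ (126−85)/(85−30) = 0.7455 at ρ = 3/5.
At K = 1 the sum is 0.6000 < 0.7455; at K = 2 it is 0.9600 ≥ 0.7455.
So the minimum punishment length is K = 2.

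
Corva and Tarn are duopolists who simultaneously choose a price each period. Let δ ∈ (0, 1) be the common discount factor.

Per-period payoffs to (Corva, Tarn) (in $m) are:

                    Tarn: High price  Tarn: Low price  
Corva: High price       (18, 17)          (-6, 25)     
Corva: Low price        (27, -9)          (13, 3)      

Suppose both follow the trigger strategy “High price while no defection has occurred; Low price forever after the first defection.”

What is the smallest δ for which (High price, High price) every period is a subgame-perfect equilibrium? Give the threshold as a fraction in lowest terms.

Corva: cooperation gives 18 each period; deviation gives 27 once then 13 forever.
  18/(1−δ) ≥ 27 + 13δ/(1−δ) ⇒ δ ≥ 9/14.
Tarn: cooperation gives 17 each period; deviation gives 25 once then 3 forever.
  δ ≥ 8/22 = 4/11.
Both must hold, so the binding constraint is Corva's: δ ≥ 9/14.

9/14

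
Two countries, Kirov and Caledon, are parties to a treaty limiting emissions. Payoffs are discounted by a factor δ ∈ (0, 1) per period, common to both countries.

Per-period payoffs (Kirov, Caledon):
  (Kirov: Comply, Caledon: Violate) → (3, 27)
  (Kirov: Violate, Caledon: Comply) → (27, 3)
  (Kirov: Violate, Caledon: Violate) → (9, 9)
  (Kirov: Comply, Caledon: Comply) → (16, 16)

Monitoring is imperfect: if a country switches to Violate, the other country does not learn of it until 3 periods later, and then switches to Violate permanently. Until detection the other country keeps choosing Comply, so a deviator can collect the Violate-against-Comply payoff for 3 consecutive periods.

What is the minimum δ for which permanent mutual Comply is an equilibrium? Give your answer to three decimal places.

0.849

Deviating for the 3 undetected periods gains 27−16 = 11 per period over cooperation, then loses 16−9 = 7 per period forever once punishment starts.
Gain: 11(1 + δ + … + δ^2); loss: 7·δ^3/(1−δ).
No profitable deviation ⇔ 11(1−δ^3) ≤ 7·δ^3, i.e. δ^3 ≥ 11/(11+7) = 11/18.
Hence δ ≥ (11/18)^(1/3) ≈ 0.849.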